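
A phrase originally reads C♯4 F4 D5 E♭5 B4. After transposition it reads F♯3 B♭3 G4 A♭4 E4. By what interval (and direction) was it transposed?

down a perfect fifth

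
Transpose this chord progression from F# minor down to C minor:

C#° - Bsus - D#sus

G° Fsus Asus

F# minor down to C minor is an augmented fourth; each chord root moves by that interval while the quality stays the same.
C#°: root C# down an augmented fourth → G, giving G°.
Bsus: root B down an augmented fourth → F, giving Fsus.
D#sus: root D# down an augmented fourth → A, giving Asus.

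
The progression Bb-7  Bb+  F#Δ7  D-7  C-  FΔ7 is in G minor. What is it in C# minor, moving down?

G minor down to C# minor is a diminished fifth; each chord root moves by that interval while the quality stays the same.
Bb-7: root Bb down a diminished fifth → E, giving E-7.
Bb+: root Bb down a diminished fifth → E, giving E+.
F#Δ7: root F# down a diminished fifth → B#, giving B#Δ7.
D-7: root D down a diminished fifth → G#, giving G#-7.
C-: root C down a diminished fifth → F#, giving F#-.
FΔ7: root F down a diminished fifth → B, giving BΔ7.

E-7 E+ B#Δ7 G#-7 F#- BΔ7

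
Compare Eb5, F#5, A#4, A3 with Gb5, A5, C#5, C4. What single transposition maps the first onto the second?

up a minor third

From Eb5 to Gb5 is 3 letter names — a third of some quality.
Eb5 to Gb5 is 3 semitones, which makes it a minor third; the second version is higher, so the direction is up.
Checking another pair — A3 → C4 — gives the same interval.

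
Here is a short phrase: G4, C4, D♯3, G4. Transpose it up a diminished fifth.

Db5 Gb4 A3 Db5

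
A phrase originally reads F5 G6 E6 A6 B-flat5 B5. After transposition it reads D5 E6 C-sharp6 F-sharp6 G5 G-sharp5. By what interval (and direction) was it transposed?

down a minor third

Take the first pair: F5 → D5. F to D spans 3 letter names, so the interval is some kind of third.
D5 to F5 is 3 semitones, which makes it a minor third; the second version is lower, so the direction is down.
Checking another pair — B5 → G#5 — gives the same interval.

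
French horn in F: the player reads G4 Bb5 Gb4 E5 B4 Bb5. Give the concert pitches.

C4 Eb5 Cb4 A4 E4 Eb5

The French horn in F sounds a perfect fifth below written, so transpose each written note down a perfect fifth.
G4 → C4
Bb5 → Eb5
Gb4 → Cb4
E5 → A4
B4 → E4
Bb5 → Eb5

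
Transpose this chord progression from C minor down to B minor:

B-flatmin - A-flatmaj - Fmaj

Amin Gmaj Emaj

C minor down to B minor is a minor second; each chord root moves by that interval while the quality stays the same.
B-flatmin: root B-flat down a minor second → A, giving Amin.
A-flatmaj: root A-flat down a minor second → G, giving Gmaj.
Fmaj: root F down a minor second → E, giving Emaj.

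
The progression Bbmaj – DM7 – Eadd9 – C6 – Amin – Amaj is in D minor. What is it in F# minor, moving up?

D minor up to F# minor is a major third; each chord root moves by that interval while the quality stays the same.
Bbmaj: root Bb up a major third → D, giving Dmaj.
DM7: root D up a major third → F#, giving F#M7.
Eadd9: root E up a major third → G#, giving G#add9.
C6: root C up a major third → E, giving E6.
Amin: root A up a major third → C#, giving C#min.
Amaj: root A up a major third → C#, giving C#maj.

Dmaj F#M7 G#add9 E6 C#min C#maj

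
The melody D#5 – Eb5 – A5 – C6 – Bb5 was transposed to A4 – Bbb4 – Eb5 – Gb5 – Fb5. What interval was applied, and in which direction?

From D#5 to A4 is 4 letter names — a fourth of some quality.
A4 to D#5 is 6 semitones, which makes it an augmented fourth; the second version is lower, so the direction is down.
Checking another pair — Bb5 → Fb5 — gives the same interval.

down an augmented fourth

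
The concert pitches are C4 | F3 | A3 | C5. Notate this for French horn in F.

The French horn in F sounds a perfect fifth below written, so the written part must be a perfect fifth above concert — transpose each note up.
C4 gives G4
F3 gives C4
A3 gives E4
C5 gives G5

G4 C4 E4 G5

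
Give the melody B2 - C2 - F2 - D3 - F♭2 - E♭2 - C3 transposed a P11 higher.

B2 becomes E4
C2 becomes F3
F2 becomes Bb3
D3 becomes G4
Fb2 becomes Bbb3
Eb2 becomes Ab3
C3 becomes F4

E4 F3 Bb3 G4 Bbb3 Ab3 F4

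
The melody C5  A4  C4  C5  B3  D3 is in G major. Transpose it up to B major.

G major to B major up is a major third, so every note moves up by that interval.
C5 -> E5
A4 -> C#5
C4 -> E4
C5 -> E5
B3 -> D#4
D3 -> F#3

E5 C#5 E4 E5 D#4 F#3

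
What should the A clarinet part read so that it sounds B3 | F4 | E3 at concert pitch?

D4 Ab4 G3

Written C4 sounds as A3 on the A clarinet, so concert pitches are written a minor third up.
B3 → D4
F4 → Ab4
E3 → G3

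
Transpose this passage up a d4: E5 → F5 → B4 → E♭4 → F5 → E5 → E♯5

Ab5 Bbb5 Eb5 Abb4 Bbb5 Ab5 A5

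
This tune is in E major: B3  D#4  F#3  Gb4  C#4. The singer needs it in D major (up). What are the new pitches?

From E up to D is a minor seventh; apply that to each pitch.
B3 becomes A4
D#4 becomes C#5
F#3 becomes E4
Gb4 becomes Fb5
C#4 becomes B4

A4 C#5 E4 Fb5 B4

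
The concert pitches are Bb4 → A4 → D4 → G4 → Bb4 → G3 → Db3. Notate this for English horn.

The English horn sounds a perfect fifth below written, so the written part must be a perfect fifth above concert — transpose each note up.
Bb4 -> F5
A4 -> E5
D4 -> A4
G4 -> D5
Bb4 -> F5
G3 -> D4
Db3 -> Ab3

F5 E5 A4 D5 F5 D4 Ab3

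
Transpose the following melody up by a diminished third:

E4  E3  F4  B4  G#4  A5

Gb4 Gb3 Abb4 Db5 Bb4 Cb6

E4 to Gb4
E3 to Gb3
F4 to Abb4
B4 to Db5
G#4 to Bb4
A5 to Cb6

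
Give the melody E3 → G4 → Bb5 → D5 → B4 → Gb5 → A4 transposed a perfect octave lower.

E3: an octave down reaches E, and 12 semitones makes it E2.
A perfect octave down from G4 gives G3.
A perfect octave down from Bb5 gives Bb4.
D5 down a perfect octave is D4.
B4: an octave down reaches B, and 12 semitones makes it B3.
A perfect octave down from Gb5 gives Gb4.
A4: an octave down reaches A, and 12 semitones makes it A3.

E2 G3 Bb4 D4 B3 Gb4 A3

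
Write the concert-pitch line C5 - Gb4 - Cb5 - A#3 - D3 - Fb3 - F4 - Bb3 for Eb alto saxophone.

A5 Eb5 Ab5 F##4 B3 Db4 D5 G4

Written C4 sounds as Eb3 on the Eb alto saxophone, so concert pitches are written a major sixth up.
C5 to A5
Gb4 to Eb5
Cb5 to Ab5
A#3 to F##4
D3 to B3
Fb3 to Db4
F4 to D5
Bb3 to G4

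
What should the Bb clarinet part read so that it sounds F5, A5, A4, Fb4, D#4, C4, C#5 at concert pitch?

G5 B5 B4 Gb4 E#4 D4 D#5

The Bb clarinet sounds a major second below written, so the written part must be a major second above concert — transpose each note up.
F5 → G5
A5 → B5
A4 → B4
Fb4 → Gb4
D#4 → E#4
C4 → D4
C#5 → D#5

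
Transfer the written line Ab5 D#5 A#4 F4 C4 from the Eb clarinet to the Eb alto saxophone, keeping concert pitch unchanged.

Ab6 D#6 A#5 F5 C5

First find concert pitch: the Eb clarinet sounds a minor third above written, so Ab5 D#5 A#4 F4 C4 sounds Cb6 F#5 C#5 Ab4 Eb4.
Then write for Eb alto saxophone: it sounds a major sixth below written, so the part must be a major sixth above concert.
Cb6 → Ab6
F#5 → D#6
C#5 → A#5
Ab4 → F5
Eb4 → C5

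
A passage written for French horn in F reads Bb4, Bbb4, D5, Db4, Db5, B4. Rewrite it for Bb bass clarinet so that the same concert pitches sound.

First find concert pitch: the French horn in F sounds a perfect fifth below written, so Bb4 Bbb4 D5 Db4 Db5 B4 sounds Eb4 Ebb4 G4 Gb3 Gb4 E4.
Then write for Bb bass clarinet: it sounds a major ninth below written, so the part must be a major ninth above concert.
Eb4 → F5
Ebb4 → Fb5
G4 → A5
Gb3 → Ab4
Gb4 → Ab5
E4 → F#5

F5 Fb5 A5 Ab4 Ab5 F#5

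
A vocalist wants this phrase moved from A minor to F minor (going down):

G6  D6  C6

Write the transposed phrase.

Eb6 Bb5 Ab5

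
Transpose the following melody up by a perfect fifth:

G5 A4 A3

D6 E5 E4

G5 gives D6
A4 gives E5
A3 gives E4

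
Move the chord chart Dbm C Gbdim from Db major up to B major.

Db major up to B major is an augmented sixth; each chord root moves by that interval while the quality stays the same.
Dbm: root Db up an augmented sixth → B, giving Bm.
C: root C up an augmented sixth → A#, giving A#.
Gbdim: root Gb up an augmented sixth → E, giving Edim.

Bm A# Edim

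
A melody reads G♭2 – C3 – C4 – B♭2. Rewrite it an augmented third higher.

B2 E#3 E#4 D#3

Gb2 up an augmented third is B2.
C3 up an augmented third is E#3.
C4: a third up reaches E, and 5 semitones makes it E#4.
Bb2 up an augmented third is D#3.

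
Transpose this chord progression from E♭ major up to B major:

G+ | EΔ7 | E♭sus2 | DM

E♭ major up to B major is an augmented fifth; each chord root moves by that interval while the quality stays the same.
G+: root G up an augmented fifth → D#, giving D#+.
EΔ7: root E up an augmented fifth → B#, giving B#Δ7.
E♭sus2: root E♭ up an augmented fifth → B, giving Bsus2.
DM: root D up an augmented fifth → A#, giving A#M.

D#+ B#Δ7 Bsus2 A#M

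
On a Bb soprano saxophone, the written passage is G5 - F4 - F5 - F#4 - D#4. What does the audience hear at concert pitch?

Written C4 on the Bb soprano saxophone sounds as Bb3, a major second lower; apply that shift to every note.
G5 to F5
F4 to Eb4
F5 to Eb5
F#4 to E4
D#4 to C#4

F5 Eb4 Eb5 E4 C#4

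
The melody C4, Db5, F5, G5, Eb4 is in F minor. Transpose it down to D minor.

A3 Bb4 D5 E5 C4

F minor to D minor down is a minor third, so every note moves down by that interval.
C4 -> A3
Db5 -> Bb4
F5 -> D5
G5 -> E5
Eb4 -> C4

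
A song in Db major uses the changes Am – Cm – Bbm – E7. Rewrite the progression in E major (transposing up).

Db major up to E major is an augmented second; each chord root moves by that interval while the quality stays the same.
Am: root A up an augmented second → B#, giving B#m.
Cm: root C up an augmented second → D#, giving D#m.
Bbm: root Bb up an augmented second → C#, giving C#m.
E7: root E up an augmented second → F##, giving F##7.

B#m D#m C#m F##7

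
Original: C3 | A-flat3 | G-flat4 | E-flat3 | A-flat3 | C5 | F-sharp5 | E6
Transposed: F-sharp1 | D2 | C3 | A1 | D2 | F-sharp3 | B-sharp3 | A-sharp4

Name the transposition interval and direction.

down a diminished twelfth

Take the first pair: C3 → F#1. C to F spans 12 letter names, so the interval is some kind of twelfth.
F#1 to C3 is 18 semitones, which makes it a diminished twelfth; the second version is lower, so the direction is down.
Checking another pair — E6 → A#4 — gives the same interval.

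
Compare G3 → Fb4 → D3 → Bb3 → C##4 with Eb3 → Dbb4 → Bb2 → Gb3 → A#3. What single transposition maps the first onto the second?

down a major third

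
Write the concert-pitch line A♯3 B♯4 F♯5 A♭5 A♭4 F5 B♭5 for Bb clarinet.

B#3 C##5 G#5 Bb5 Bb4 G5 C6

The Bb clarinet sounds a major second below written, so the written part must be a major second above concert — transpose each note up.
A#3 → B#3
B#4 → C##5
F#5 → G#5
Ab5 → Bb5
Ab4 → Bb4
F5 → G5
Bb5 → C6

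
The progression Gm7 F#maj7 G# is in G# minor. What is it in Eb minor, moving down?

Ebbm7 Dbmaj7 Eb

G# minor down to Eb minor is an augmented third; each chord root moves by that interval while the quality stays the same.
Gm7: root G down an augmented third → Ebb, giving Ebbm7.
F#maj7: root F# down an augmented third → Db, giving Dbmaj7.
G#: root G# down an augmented third → Eb, giving Eb.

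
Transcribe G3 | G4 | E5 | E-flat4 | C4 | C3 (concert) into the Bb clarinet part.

Written C4 sounds as Bb3 on the Bb clarinet, so concert pitches are written a major second up.
G3 to A3
G4 to A4
E5 to F#5
Eb4 to F4
C4 to D4
C3 to D3

A3 A4 F#5 F4 D4 D3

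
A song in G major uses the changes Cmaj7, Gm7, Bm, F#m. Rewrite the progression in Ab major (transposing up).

Dbmaj7 Abm7 Cm Gm

G major up to Ab major is a minor second; each chord root moves by that interval while the quality stays the same.
Cmaj7: root C up a minor second → Db, giving Dbmaj7.
Gm7: root G up a minor second → Ab, giving Abm7.
Bm: root B up a minor second → C, giving Cm.
F#m: root F# up a minor second → G, giving Gm.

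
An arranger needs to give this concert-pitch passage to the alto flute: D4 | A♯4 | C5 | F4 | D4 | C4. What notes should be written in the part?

G4 D#5 F5 Bb4 G4 F4

The alto flute sounds a perfect fourth below written, so the written part must be a perfect fourth above concert — transpose each note up.
D4 becomes G4
A#4 becomes D#5
C5 becomes F5
F4 becomes Bb4
D4 becomes G4
C4 becomes F4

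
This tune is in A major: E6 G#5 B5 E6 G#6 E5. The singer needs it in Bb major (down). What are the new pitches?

F5 A4 C5 F5 A5 F4

A major to Bb major down is a major seventh, so every note moves down by that interval.
E6 gives F5
G#5 gives A4
B5 gives C5
E6 gives F5
G#6 gives A5
E5 gives F4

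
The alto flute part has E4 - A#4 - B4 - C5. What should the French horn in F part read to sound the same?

F#4 B#4 C#5 D5

First find concert pitch: the alto flute sounds a perfect fourth below written, so E4 A#4 B4 C5 sounds B3 E#4 F#4 G4.
Then write for French horn in F: it sounds a perfect fifth below written, so the part must be a perfect fifth above concert.
B3 → F#4
E#4 → B#4
F#4 → C#5
G4 → D5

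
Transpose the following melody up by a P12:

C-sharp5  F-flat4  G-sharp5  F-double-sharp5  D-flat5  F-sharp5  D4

G#6 Cb6 D#7 C##7 Ab6 C#7 A5

C#5 up a perfect twelfth is G#6.
Fb4 up a perfect twelfth is Cb6.
G#5 up a perfect twelfth is D#7.
F##5 up a perfect twelfth is C##7.
Db5 up a perfect twelfth is Ab6.
F#5: a twelfth up reaches C, and 19 semitones makes it C#7.
D4: a twelfth up reaches A, and 19 semitones makes it A5.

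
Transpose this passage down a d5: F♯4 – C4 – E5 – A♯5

B#3 F#3 A#4 D##5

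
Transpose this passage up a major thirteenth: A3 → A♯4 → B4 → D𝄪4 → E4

A3 becomes F#5
A#4 becomes F##6
B4 becomes G#6
D##4 becomes B##5
E4 becomes C#6

F#5 F##6 G#6 B##5 C#6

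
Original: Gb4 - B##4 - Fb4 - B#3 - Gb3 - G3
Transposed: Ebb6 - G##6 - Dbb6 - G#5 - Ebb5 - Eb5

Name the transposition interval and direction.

up a minor thirteenth

From Gb4 to Ebb6 is 13 letter names — a thirteenth of some quality.
Gb4 to Ebb6 is 20 semitones, which makes it a minor thirteenth; the second version is higher, so the direction is up.
Checking another pair — G3 → Eb5 — gives the same interval.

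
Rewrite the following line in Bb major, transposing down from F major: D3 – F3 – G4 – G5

F major to Bb major down is a perfect fifth, so every note moves down by that interval.
D3 becomes G2
F3 becomes Bb2
G4 becomes C4
G5 becomes C5

G2 Bb2 C4 C5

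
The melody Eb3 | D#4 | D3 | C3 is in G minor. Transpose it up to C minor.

From G up to C is a perfect fourth; apply that to each pitch.
Eb3 gives Ab3
D#4 gives G#4
D3 gives G3
C3 gives F3

Ab3 G#4 G3 F3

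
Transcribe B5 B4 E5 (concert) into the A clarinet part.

D6 D5 G5

Written C4 sounds as A3 on the A clarinet, so concert pitches are written a minor third up.
B5 → D6
B4 → D5
E5 → G5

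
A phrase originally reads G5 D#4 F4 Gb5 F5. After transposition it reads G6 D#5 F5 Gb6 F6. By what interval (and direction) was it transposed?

up a perfect octave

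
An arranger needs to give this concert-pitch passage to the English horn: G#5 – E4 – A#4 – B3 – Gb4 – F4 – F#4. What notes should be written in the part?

Written C4 sounds as F3 on the English horn, so concert pitches are written a perfect fifth up.
G#5 gives D#6
E4 gives B4
A#4 gives E#5
B3 gives F#4
Gb4 gives Db5
F4 gives C5
F#4 gives C#5

D#6 B4 E#5 F#4 Db5 C5 C#5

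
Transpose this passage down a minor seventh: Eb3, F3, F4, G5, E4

F2 G2 G3 A4 F#3

Eb3: a seventh down reaches F, and 10 semitones makes it F2.
A minor seventh down from F3 gives G2.
F4: a seventh down reaches G, and 10 semitones makes it G3.
G5 down a minor seventh is A4.
E4: a seventh down reaches F, and 10 semitones makes it F#3.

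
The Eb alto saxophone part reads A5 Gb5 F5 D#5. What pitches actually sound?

C5 Bbb4 Ab4 F#4

Written C4 on the Eb alto saxophone sounds as Eb3, a major sixth lower; apply that shift to every note.
A5 → C5
Gb5 → Bbb4
F5 → Ab4
D#5 → F#4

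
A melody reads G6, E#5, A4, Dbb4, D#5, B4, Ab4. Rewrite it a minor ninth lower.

F#5 D##4 G#3 Cb3 C##4 A#3 G3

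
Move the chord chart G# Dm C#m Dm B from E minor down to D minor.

F# Cm Bm Cm A

E minor down to D minor is a major second; each chord root moves by that interval while the quality stays the same.
G#: root G# down a major second → F#, giving F#.
Dm: root D down a major second → C, giving Cm.
C#m: root C# down a major second → B, giving Bm.
Dm: root D down a major second → C, giving Cm.
B: root B down a major second → A, giving A.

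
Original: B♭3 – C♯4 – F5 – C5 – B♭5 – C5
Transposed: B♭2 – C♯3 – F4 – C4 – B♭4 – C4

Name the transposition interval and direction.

down a perfect octave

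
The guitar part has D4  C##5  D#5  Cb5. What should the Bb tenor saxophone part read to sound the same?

E4 D##5 E#5 Db5

First find concert pitch: the guitar sounds a perfect octave below written, so D4 C##5 D#5 Cb5 sounds D3 C##4 D#4 Cb4.
Then write for Bb tenor saxophone: it sounds a major ninth below written, so the part must be a major ninth above concert.
D3 → E4
C##4 → D##5
D#4 → E#5
Cb4 → Db5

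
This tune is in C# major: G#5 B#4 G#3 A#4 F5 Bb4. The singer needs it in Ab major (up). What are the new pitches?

Eb6 G5 Eb4 F5 Dbb6 Gbb5

C# major to Ab major up is a diminished sixth, so every note moves up by that interval.
G#5 to Eb6
B#4 to G5
G#3 to Eb4
A#4 to F5
F5 to Dbb6
Bb4 to Gbb5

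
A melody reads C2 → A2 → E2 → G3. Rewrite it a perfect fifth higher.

G2 E3 B2 D4

C2 becomes G2
A2 becomes E3
E2 becomes B2
G3 becomes D4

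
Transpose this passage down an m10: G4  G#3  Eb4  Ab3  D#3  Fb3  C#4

E3 E#2 C3 F2 B#1 Db2 A#2

A minor tenth down from G4 gives E3.
G#3 down a minor tenth is E#2.
Eb4: a tenth down reaches C, and 15 semitones makes it C3.
Ab3 down a minor tenth is F2.
D#3: a tenth down reaches B, and 15 semitones makes it B#1.
Fb3: a tenth down reaches D, and 15 semitones makes it Db2.
A minor tenth down from C#4 gives A#2.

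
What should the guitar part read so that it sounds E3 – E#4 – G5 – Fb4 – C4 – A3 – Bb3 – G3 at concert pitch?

E4 E#5 G6 Fb5 C5 A4 Bb4 G4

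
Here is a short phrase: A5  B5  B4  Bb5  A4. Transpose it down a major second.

G5 A5 A4 Ab5 G4

A major second down from A5 gives G5.
B5 down a major second is A5.
B4: a second down reaches A, and 2 semitones makes it A4.
Bb5 down a major second is Ab5.
A major second down from A4 gives G4.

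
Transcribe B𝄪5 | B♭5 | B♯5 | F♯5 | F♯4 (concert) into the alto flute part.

E##6 Eb6 E#6 B5 B4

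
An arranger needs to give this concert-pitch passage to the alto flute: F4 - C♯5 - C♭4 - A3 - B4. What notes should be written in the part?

Bb4 F#5 Fb4 D4 E5

Written C4 sounds as G3 on the alto flute, so concert pitches are written a perfect fourth up.
F4 -> Bb4
C#5 -> F#5
Cb4 -> Fb4
A3 -> D4
B4 -> E5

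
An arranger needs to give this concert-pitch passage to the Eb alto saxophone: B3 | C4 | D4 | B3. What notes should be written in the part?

G#4 A4 B4 G#4

Written C4 sounds as Eb3 on the Eb alto saxophone, so concert pitches are written a major sixth up.
B3 -> G#4
C4 -> A4
D4 -> B4
B3 -> G#4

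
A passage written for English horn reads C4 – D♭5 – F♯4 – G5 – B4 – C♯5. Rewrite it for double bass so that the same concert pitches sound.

F4 Gb5 B4 C6 E5 F#5

First find concert pitch: the English horn sounds a perfect fifth below written, so C4 D♭5 F♯4 G5 B4 C♯5 sounds F3 Gb4 B3 C5 E4 F#4.
Then write for double bass: it sounds a perfect octave below written, so the part must be a perfect octave above concert.
F3 → F4
Gb4 → Gb5
B3 → B4
C5 → C6
E4 → E5
F#4 → F#5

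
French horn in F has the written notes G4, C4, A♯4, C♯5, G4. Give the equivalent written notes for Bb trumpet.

D4 G3 E#4 G#4 D4

First find concert pitch: the French horn in F sounds a perfect fifth below written, so G4 C4 A♯4 C♯5 G4 sounds C4 F3 D#4 F#4 C4.
Then write for Bb trumpet: it sounds a major second below written, so the part must be a major second above concert.
C4 → D4
F3 → G3
D#4 → E#4
F#4 → G#4
C4 → D4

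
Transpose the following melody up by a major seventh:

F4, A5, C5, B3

E5 G#6 B5 A#4

F4 gives E5
A5 gives G#6
C5 gives B5
B3 gives A#4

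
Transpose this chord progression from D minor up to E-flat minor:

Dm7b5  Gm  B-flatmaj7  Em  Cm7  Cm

Ebm7b5 Abm Cbmaj7 Fm Dbm7 Dbm

D minor up to E-flat minor is a minor second; each chord root moves by that interval while the quality stays the same.
Dm7b5: root D up a minor second → Eb, giving Ebm7b5.
Gm: root G up a minor second → Ab, giving Abm.
B-flatmaj7: root B-flat up a minor second → Cb, giving Cbmaj7.
Em: root E up a minor second → F, giving Fm.
Cm7: root C up a minor second → Db, giving Dbm7.
Cm: root C up a minor second → Db, giving Dbm.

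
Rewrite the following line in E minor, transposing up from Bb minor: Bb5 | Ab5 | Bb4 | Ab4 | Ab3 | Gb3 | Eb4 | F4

E6 D6 E5 D5 D4 C4 A4 B4

From Bb up to E is an augmented fourth; apply that to each pitch.
Bb5 to E6
Ab5 to D6
Bb4 to E5
Ab4 to D5
Ab3 to D4
Gb3 to C4
Eb4 to A4
F4 to B4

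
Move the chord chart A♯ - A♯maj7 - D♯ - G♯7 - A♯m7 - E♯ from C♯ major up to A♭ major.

F Fmaj7 Bb Eb7 Fm7 C

C♯ major up to A♭ major is a diminished sixth; each chord root moves by that interval while the quality stays the same.
A♯: root A♯ up a diminished sixth → F, giving F.
A♯maj7: root A♯ up a diminished sixth → F, giving Fmaj7.
D♯: root D♯ up a diminished sixth → Bb, giving Bb.
G♯7: root G♯ up a diminished sixth → Eb, giving Eb7.
A♯m7: root A♯ up a diminished sixth → F, giving Fm7.
E♯: root E♯ up a diminished sixth → C, giving C.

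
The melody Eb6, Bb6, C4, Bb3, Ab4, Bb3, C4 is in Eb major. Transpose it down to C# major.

C#6 G#6 A#3 G#3 F#4 G#3 A#3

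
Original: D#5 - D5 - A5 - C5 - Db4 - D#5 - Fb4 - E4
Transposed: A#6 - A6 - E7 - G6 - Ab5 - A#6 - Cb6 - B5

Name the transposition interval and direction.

up a perfect twelfth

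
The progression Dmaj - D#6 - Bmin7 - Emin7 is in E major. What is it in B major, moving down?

Amaj A#6 F#min7 Bmin7

E major down to B major is a perfect fourth; each chord root moves by that interval while the quality stays the same.
Dmaj: root D down a perfect fourth → A, giving Amaj.
D#6: root D# down a perfect fourth → A#, giving A#6.
Bmin7: root B down a perfect fourth → F#, giving F#min7.
Emin7: root E down a perfect fourth → B, giving Bmin7.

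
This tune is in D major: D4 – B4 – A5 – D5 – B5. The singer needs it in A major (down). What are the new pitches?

A3 F#4 E5 A4 F#5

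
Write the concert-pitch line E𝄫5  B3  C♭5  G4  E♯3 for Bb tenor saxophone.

Fb6 C#5 Db6 A5 F##4

Written C4 sounds as Bb2 on the Bb tenor saxophone, so concert pitches are written a major ninth up.
Ebb5 to Fb6
B3 to C#5
Cb5 to Db6
G4 to A5
E#3 to F##4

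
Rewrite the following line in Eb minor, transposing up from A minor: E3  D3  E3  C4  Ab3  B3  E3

Bb3 Ab3 Bb3 Gb4 Ebb4 F4 Bb3

From A up to Eb is a diminished fifth; apply that to each pitch.
E3 gives Bb3
D3 gives Ab3
E3 gives Bb3
C4 gives Gb4
Ab3 gives Ebb4
B3 gives F4
E3 gives Bb3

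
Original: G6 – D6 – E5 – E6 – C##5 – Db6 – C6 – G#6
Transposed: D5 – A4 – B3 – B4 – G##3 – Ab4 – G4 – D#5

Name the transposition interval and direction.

down a perfect eleventh

Take the first pair: G6 → D5. G to D spans 11 letter names, so the interval is some kind of eleventh.
D5 to G6 is 17 semitones, which makes it a perfect eleventh; the second version is lower, so the direction is down.
Checking another pair — G#6 → D#5 — gives the same interval.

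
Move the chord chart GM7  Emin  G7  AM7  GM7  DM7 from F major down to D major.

EM7 C#min E7 F#M7 EM7 BM7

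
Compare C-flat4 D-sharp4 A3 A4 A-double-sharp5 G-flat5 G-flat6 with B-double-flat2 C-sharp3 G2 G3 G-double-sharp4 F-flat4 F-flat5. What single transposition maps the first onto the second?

down a major ninth

From Cb4 to Bbb2 is 9 letter names — a ninth of some quality.
Bbb2 to Cb4 is 14 semitones, which makes it a major ninth; the second version is lower, so the direction is down.
Checking another pair — Gb6 → Fb5 — gives the same interval.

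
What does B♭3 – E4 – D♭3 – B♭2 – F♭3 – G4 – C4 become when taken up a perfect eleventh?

Eb5 A5 Gb4 Eb4 Bbb4 C6 F5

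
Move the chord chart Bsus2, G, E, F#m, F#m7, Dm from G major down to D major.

G major down to D major is a perfect fourth; each chord root moves by that interval while the quality stays the same.
Bsus2: root B down a perfect fourth → F#, giving F#sus2.
G: root G down a perfect fourth → D, giving D.
E: root E down a perfect fourth → B, giving B.
F#m: root F# down a perfect fourth → C#, giving C#m.
F#m7: root F# down a perfect fourth → C#, giving C#m7.
Dm: root D down a perfect fourth → A, giving Am.

F#sus2 D B C#m C#m7 Am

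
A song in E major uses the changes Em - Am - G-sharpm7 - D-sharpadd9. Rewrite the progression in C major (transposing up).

Cm Fm Em7 Badd9

E major up to C major is a minor sixth; each chord root moves by that interval while the quality stays the same.
Em: root E up a minor sixth → C, giving Cm.
Am: root A up a minor sixth → F, giving Fm.
G-sharpm7: root G-sharp up a minor sixth → E, giving Em7.
D-sharpadd9: root D-sharp up a minor sixth → B, giving Badd9.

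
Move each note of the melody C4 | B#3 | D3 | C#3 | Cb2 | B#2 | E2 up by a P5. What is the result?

C4 to G4
B#3 to F##4
D3 to A3
C#3 to G#3
Cb2 to Gb2
B#2 to F##3
E2 to B2

G4 F##4 A3 G#3 Gb2 F##3 B2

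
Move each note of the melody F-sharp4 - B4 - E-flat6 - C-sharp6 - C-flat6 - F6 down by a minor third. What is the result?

D#4 G#4 C6 A#5 Ab5 D6

F#4: a third down reaches D, and 3 semitones makes it D#4.
A minor third down from B4 gives G#4.
A minor third down from Eb6 gives C6.
A minor third down from C#6 gives A#5.
Cb6 down a minor third is Ab5.
F6: a third down reaches D, and 3 semitones makes it D6.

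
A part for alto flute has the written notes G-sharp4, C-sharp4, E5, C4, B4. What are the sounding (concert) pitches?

Written C4 on the alto flute sounds as G3, a perfect fourth lower; apply that shift to every note.
G#4 becomes D#4
C#4 becomes G#3
E5 becomes B4
C4 becomes G3
B4 becomes F#4

D#4 G#3 B4 G3 F#4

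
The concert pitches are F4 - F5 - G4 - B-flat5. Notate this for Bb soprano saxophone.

G4 G5 A4 C6

The Bb soprano saxophone sounds a major second below written, so the written part must be a major second above concert — transpose each note up.
F4 -> G4
F5 -> G5
G4 -> A4
Bb5 -> C6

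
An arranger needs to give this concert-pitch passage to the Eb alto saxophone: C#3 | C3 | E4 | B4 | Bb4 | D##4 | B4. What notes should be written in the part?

A#3 A3 C#5 G#5 G5 B##4 G#5

The Eb alto saxophone sounds a major sixth below written, so the written part must be a major sixth above concert — transpose each note up.
C#3 → A#3
C3 → A3
E4 → C#5
B4 → G#5
Bb4 → G5
D##4 → B##4
B4 → G#5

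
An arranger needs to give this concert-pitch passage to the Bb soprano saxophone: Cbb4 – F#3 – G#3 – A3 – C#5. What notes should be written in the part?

Dbb4 G#3 A#3 B3 D#5

Written C4 sounds as Bb3 on the Bb soprano saxophone, so concert pitches are written a major second up.
Cbb4 gives Dbb4
F#3 gives G#3
G#3 gives A#3
A3 gives B3
C#5 gives D#5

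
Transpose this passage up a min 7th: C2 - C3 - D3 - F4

Bb2 Bb3 C4 Eb5

A minor seventh up from C2 gives Bb2.
C3: a seventh up reaches B, and 10 semitones makes it Bb3.
A minor seventh up from D3 gives C4.
F4: a seventh up reaches E, and 10 semitones makes it Eb5.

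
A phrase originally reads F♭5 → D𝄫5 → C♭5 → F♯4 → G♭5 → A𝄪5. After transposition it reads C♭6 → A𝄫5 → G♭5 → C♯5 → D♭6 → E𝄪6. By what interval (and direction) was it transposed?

Take the first pair: Fb5 → Cb6. F to C spans 5 letter names, so the interval is some kind of fifth.
Fb5 to Cb6 is 7 semitones, which makes it a perfect fifth; the second version is higher, so the direction is up.
Checking another pair — A##5 → E##6 — gives the same interval.

up a perfect fifth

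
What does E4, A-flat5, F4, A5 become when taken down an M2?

D4 Gb5 Eb4 G5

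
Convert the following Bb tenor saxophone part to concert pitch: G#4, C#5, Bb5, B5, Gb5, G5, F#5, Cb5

Written C4 on the Bb tenor saxophone sounds as Bb2, a major ninth lower; apply that shift to every note.
G#4 gives F#3
C#5 gives B3
Bb5 gives Ab4
B5 gives A4
Gb5 gives Fb4
G5 gives F4
F#5 gives E4
Cb5 gives Bbb3

F#3 B3 Ab4 A4 Fb4 F4 E4 Bbb3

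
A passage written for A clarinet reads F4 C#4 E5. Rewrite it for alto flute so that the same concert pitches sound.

G4 D#4 F#5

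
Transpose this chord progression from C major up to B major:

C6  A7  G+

B6 G#7 F#+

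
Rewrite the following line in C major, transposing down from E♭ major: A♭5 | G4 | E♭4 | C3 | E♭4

F5 E4 C4 A2 C4

E♭ major to C major down is a minor third, so every note moves down by that interval.
Ab5 becomes F5
G4 becomes E4
Eb4 becomes C4
C3 becomes A2
Eb4 becomes C4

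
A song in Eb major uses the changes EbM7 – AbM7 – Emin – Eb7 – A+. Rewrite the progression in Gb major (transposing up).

GbM7 CbM7 Gmin Gb7 C+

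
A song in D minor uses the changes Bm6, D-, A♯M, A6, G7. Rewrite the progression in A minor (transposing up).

F#m6 A- E#M E6 D7

D minor up to A minor is a perfect fifth; each chord root moves by that interval while the quality stays the same.
Bm6: root B up a perfect fifth → F#, giving F#m6.
D-: root D up a perfect fifth → A, giving A-.
A♯M: root A♯ up a perfect fifth → E#, giving E#M.
A6: root A up a perfect fifth → E, giving E6.
G7: root G up a perfect fifth → D, giving D7.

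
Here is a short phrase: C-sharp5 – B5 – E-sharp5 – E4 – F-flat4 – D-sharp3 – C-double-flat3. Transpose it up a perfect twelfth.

G#6 F#7 B#6 B5 Cb6 A#4 Gbb4

C#5 → G#6
B5 → F#7
E#5 → B#6
E4 → B5
Fb4 → Cb6
D#3 → A#4
Cbb3 → Gbb4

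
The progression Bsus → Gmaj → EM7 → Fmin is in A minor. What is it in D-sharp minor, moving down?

E#sus C#maj A#M7 Bmin

A minor down to D-sharp minor is a diminished fifth; each chord root moves by that interval while the quality stays the same.
Bsus: root B down a diminished fifth → E#, giving E#sus.
Gmaj: root G down a diminished fifth → C#, giving C#maj.
EM7: root E down a diminished fifth → A#, giving A#M7.
Fmin: root F down a diminished fifth → B, giving Bmin.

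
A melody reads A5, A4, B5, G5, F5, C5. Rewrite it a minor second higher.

A5 → Bb5
A4 → Bb4
B5 → C6
G5 → Ab5
F5 → Gb5
C5 → Db5

Bb5 Bb4 C6 Ab5 Gb5 Db5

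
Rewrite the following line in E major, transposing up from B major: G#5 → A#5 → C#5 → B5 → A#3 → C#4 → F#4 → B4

C#6 D#6 F#5 E6 D#4 F#4 B4 E5

B major to E major up is a perfect fourth, so every note moves up by that interval.
G#5 becomes C#6
A#5 becomes D#6
C#5 becomes F#5
B5 becomes E6
A#3 becomes D#4
C#4 becomes F#4
F#4 becomes B4
B4 becomes E5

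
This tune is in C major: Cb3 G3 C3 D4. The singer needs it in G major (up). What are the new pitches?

From C up to G is a perfect fifth; apply that to each pitch.
Cb3 becomes Gb3
G3 becomes D4
C3 becomes G3
D4 becomes A4

Gb3 D4 G3 A4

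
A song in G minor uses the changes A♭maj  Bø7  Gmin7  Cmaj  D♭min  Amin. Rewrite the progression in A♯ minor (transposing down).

Bmaj C##ø7 A#min7 D#maj Emin B#min

G minor down to A♯ minor is a diminished seventh; each chord root moves by that interval while the quality stays the same.
A♭maj: root A♭ down a diminished seventh → B, giving Bmaj.
Bø7: root B down a diminished seventh → C##, giving C##ø7.
Gmin7: root G down a diminished seventh → A#, giving A#min7.
Cmaj: root C down a diminished seventh → D#, giving D#maj.
D♭min: root D♭ down a diminished seventh → E, giving Emin.
Amin: root A down a diminished seventh → B#, giving B#min.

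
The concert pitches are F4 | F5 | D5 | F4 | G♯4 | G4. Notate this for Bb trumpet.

G4 G5 E5 G4 A#4 A4

Written C4 sounds as Bb3 on the Bb trumpet, so concert pitches are written a major second up.
F4 gives G4
F5 gives G5
D5 gives E5
F4 gives G4
G#4 gives A#4
G4 gives A4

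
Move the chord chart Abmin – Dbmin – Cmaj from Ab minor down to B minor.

Bmin Emin D#maj

Ab minor down to B minor is a diminished seventh; each chord root moves by that interval while the quality stays the same.
Abmin: root Ab down a diminished seventh → B, giving Bmin.
Dbmin: root Db down a diminished seventh → E, giving Emin.
Cmaj: root C down a diminished seventh → D#, giving D#maj.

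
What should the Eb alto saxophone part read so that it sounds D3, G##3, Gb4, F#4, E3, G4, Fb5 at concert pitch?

B3 E##4 Eb5 D#5 C#4 E5 Db6

Written C4 sounds as Eb3 on the Eb alto saxophone, so concert pitches are written a major sixth up.
D3 → B3
G##3 → E##4
Gb4 → Eb5
F#4 → D#5
E3 → C#4
G4 → E5
Fb5 → Db6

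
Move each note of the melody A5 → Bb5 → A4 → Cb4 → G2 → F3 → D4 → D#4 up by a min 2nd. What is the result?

A5 -> Bb5
Bb5 -> Cb6
A4 -> Bb4
Cb4 -> Dbb4
G2 -> Ab2
F3 -> Gb3
D4 -> Eb4
D#4 -> E4

Bb5 Cb6 Bb4 Dbb4 Ab2 Gb3 Eb4 E4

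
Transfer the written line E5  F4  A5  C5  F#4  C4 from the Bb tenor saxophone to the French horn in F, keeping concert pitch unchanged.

First find concert pitch: the Bb tenor saxophone sounds a major ninth below written, so E5 F4 A5 C5 F#4 C4 sounds D4 Eb3 G4 Bb3 E3 Bb2.
Then write for French horn in F: it sounds a perfect fifth below written, so the part must be a perfect fifth above concert.
D4 → A4
Eb3 → Bb3
G4 → D5
Bb3 → F4
E3 → B3
Bb2 → F3

A4 Bb3 D5 F4 B3 F3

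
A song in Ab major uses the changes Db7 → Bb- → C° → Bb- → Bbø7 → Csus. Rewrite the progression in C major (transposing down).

Ab major down to C major is a minor sixth; each chord root moves by that interval while the quality stays the same.
Db7: root Db down a minor sixth → F, giving F7.
Bb-: root Bb down a minor sixth → D, giving D-.
C°: root C down a minor sixth → E, giving E°.
Bb-: root Bb down a minor sixth → D, giving D-.
Bbø7: root Bb down a minor sixth → D, giving Dø7.
Csus: root C down a minor sixth → E, giving Esus.

F7 D- E° D- Dø7 Esus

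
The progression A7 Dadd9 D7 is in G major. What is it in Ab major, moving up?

G major up to Ab major is a minor second; each chord root moves by that interval while the quality stays the same.
A7: root A up a minor second → Bb, giving Bb7.
Dadd9: root D up a minor second → Eb, giving Ebadd9.
D7: root D up a minor second → Eb, giving Eb7.

Bb7 Ebadd9 Eb7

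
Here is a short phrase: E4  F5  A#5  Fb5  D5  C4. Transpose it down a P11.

E4 down a perfect eleventh is B2.
F5 down a perfect eleventh is C4.
A#5 down a perfect eleventh is E#4.
Fb5: an eleventh down reaches C, and 17 semitones makes it Cb4.
D5 down a perfect eleventh is A3.
C4: an eleventh down reaches G, and 17 semitones makes it G2.

B2 C4 E#4 Cb4 A3 G2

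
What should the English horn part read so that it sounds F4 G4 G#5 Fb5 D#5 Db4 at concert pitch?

Written C4 sounds as F3 on the English horn, so concert pitches are written a perfect fifth up.
F4 -> C5
G4 -> D5
G#5 -> D#6
Fb5 -> Cb6
D#5 -> A#5
Db4 -> Ab4

C5 D5 D#6 Cb6 A#5 Ab4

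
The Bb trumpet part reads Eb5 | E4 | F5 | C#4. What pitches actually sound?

Db5 D4 Eb5 B3

The Bb trumpet sounds a major second below written, so transpose each written note down a major second.
Eb5 becomes Db5
E4 becomes D4
F5 becomes Eb5
C#4 becomes B3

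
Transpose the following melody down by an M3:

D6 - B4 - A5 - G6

Bb5 G4 F5 Eb6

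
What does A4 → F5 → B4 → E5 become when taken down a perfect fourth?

A4 to E4
F5 to C5
B4 to F#4
E5 to B4

E4 C5 F#4 B4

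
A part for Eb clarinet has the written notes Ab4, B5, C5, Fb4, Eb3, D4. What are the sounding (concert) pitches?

Cb5 D6 Eb5 Abb4 Gb3 F4

Written C4 on the Eb clarinet sounds as Eb4, a minor third higher; apply that shift to every note.
Ab4 gives Cb5
B5 gives D6
C5 gives Eb5
Fb4 gives Abb4
Eb3 gives Gb3
D4 gives F4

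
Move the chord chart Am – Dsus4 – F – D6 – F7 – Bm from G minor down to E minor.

F#m Bsus4 D B6 D7 G#m

G minor down to E minor is a minor third; each chord root moves by that interval while the quality stays the same.
Am: root A down a minor third → F#, giving F#m.
Dsus4: root D down a minor third → B, giving Bsus4.
F: root F down a minor third → D, giving D.
D6: root D down a minor third → B, giving B6.
F7: root F down a minor third → D, giving D7.
Bm: root B down a minor third → G#, giving G#m.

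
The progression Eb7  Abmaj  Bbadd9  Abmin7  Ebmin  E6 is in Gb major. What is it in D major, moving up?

B7 Emaj F#add9 Emin7 Bmin B#6

Gb major up to D major is an augmented fifth; each chord root moves by that interval while the quality stays the same.
Eb7: root Eb up an augmented fifth → B, giving B7.
Abmaj: root Ab up an augmented fifth → E, giving Emaj.
Bbadd9: root Bb up an augmented fifth → F#, giving F#add9.
Abmin7: root Ab up an augmented fifth → E, giving Emin7.
Ebmin: root Eb up an augmented fifth → B, giving Bmin.
E6: root E up an augmented fifth → B#, giving B#6.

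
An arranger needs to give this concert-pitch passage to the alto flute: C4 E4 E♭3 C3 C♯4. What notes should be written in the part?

The alto flute sounds a perfect fourth below written, so the written part must be a perfect fourth above concert — transpose each note up.
C4 → F4
E4 → A4
Eb3 → Ab3
C3 → F3
C#4 → F#4

F4 A4 Ab3 F3 F#4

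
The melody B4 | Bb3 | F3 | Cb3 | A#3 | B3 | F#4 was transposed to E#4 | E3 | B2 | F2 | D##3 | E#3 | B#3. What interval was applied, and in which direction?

Take the first pair: B4 → E#4. B to E spans 5 letter names, so the interval is some kind of fifth.
E#4 to B4 is 6 semitones, which makes it a diminished fifth; the second version is lower, so the direction is down.
Checking another pair — F#4 → B#3 — gives the same interval.

down a diminished fifth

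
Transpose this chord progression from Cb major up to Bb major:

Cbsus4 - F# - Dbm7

Bbsus4 E# Cm7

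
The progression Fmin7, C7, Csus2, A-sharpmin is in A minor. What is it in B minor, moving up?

A minor up to B minor is a major second; each chord root moves by that interval while the quality stays the same.
Fmin7: root F up a major second → G, giving Gmin7.
C7: root C up a major second → D, giving D7.
Csus2: root C up a major second → D, giving Dsus2.
A-sharpmin: root A-sharp up a major second → B#, giving B#min.

Gmin7 D7 Dsus2 B#min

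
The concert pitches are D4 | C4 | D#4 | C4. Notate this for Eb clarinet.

B3 A3 B#3 A3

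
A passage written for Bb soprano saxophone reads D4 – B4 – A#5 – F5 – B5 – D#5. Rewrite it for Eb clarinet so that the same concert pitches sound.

A3 F#4 E#5 C5 F#5 A#4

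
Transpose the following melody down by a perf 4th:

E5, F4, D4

B4 C4 A3

E5 becomes B4
F4 becomes C4
D4 becomes A3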